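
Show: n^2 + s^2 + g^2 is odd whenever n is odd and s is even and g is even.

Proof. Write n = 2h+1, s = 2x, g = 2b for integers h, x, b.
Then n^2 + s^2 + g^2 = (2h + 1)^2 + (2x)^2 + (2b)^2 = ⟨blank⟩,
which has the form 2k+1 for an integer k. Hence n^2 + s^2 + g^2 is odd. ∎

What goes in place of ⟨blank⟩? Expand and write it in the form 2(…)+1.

2(2b^2 + 2h^2 + 2h + 2x^2) + 1

(2h + 1)^2 + (2x)^2 + (2b)^2 = 4b^2 + 4h^2 + 4h + 4x^2 + 1
= 2(2b^2 + 2h^2 + 2h + 2x^2) + 1.
Since 2b^2 + 2h^2 + 2h + 2x^2 is an integer, the sum of squares is of the form 2k+1 for an integer k.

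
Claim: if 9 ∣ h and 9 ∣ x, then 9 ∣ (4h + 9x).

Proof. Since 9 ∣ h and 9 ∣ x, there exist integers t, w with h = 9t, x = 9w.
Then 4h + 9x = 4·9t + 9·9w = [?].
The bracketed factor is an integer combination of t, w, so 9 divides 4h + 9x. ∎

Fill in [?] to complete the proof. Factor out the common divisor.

Each term has a factor of 9: 4·9t + 9·9w = 9·(4t + 9w).
Since 4t + 9w is an integer, 9 ∣ (4h + 9x).

9(4t + 9w)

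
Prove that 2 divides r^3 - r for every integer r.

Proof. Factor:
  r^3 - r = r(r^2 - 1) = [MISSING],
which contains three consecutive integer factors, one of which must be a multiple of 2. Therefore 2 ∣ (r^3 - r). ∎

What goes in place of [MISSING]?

(r - 1)r(r + 1)

r(r^2 - 1) = r(r - 1)(r + 1) = (r - 1)r(r + 1).
These three factors are consecutive integers, so their product is divisible by 2.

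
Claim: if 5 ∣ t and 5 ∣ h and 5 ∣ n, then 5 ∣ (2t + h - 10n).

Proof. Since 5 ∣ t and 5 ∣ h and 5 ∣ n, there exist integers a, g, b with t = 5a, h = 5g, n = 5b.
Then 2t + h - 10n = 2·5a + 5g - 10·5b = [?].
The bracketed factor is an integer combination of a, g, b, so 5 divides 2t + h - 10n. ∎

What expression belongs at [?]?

5(2a - 10b + g)

Each term has a factor of 5: 2·5a + 5g - 10·5b = 5·(2a - 10b + g).
Since 2a - 10b + g is an integer, 5 ∣ (2t + h - 10n).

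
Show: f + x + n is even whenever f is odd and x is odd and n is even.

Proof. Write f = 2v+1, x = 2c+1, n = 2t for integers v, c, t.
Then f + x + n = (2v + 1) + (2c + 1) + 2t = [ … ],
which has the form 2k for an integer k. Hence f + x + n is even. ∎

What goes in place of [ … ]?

(2v + 1) + (2c + 1) + 2t = 2c + 2t + 2v + 2
= 2(c + t + v + 1).
Since c + t + v + 1 is an integer, the sum is of the form 2k for an integer k.

2(c + t + v + 1)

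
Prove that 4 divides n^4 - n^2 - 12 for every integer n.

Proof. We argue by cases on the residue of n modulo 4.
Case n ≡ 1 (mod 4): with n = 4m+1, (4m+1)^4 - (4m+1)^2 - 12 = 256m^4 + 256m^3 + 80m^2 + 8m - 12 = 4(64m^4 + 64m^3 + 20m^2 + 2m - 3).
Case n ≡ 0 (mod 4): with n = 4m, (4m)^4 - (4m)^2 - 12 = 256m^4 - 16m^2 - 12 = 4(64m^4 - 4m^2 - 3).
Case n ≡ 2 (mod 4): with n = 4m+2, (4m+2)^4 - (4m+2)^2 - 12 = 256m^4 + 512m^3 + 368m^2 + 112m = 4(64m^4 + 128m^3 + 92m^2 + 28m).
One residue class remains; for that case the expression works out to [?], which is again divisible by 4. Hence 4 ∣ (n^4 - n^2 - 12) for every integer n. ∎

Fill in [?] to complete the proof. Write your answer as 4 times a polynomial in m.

The residues treated are {1, 0, 2}, so the missing case is n ≡ 3 (mod 4); write n = 4m+3.
Then (4m+3)^4 - (4m+3)^2 - 12 = 256m^4 + 768m^3 + 848m^2 + 408m + 60 = 4(64m^4 + 192m^3 + 212m^2 + 102m + 15).

4(64m^4 + 192m^3 + 212m^2 + 102m + 15)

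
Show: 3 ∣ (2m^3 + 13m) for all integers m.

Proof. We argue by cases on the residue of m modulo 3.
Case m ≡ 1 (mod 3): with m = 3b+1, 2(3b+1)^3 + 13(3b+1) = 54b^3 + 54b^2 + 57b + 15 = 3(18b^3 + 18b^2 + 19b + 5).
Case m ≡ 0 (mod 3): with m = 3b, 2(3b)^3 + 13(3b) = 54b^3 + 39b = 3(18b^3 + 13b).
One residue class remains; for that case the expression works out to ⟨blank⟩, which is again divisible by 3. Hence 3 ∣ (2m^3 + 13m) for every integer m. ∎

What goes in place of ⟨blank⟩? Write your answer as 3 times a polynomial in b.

Only m ≡ 2 (mod 3) is unaccounted for. Put m = 3b+2:
2(3b+2)^3 + 13(3b+2) expands to 54b^3 + 108b^2 + 111b + 42,
and factoring out 3 leaves 3(18b^3 + 36b^2 + 37b + 14).

3(18b^3 + 36b^2 + 37b + 14)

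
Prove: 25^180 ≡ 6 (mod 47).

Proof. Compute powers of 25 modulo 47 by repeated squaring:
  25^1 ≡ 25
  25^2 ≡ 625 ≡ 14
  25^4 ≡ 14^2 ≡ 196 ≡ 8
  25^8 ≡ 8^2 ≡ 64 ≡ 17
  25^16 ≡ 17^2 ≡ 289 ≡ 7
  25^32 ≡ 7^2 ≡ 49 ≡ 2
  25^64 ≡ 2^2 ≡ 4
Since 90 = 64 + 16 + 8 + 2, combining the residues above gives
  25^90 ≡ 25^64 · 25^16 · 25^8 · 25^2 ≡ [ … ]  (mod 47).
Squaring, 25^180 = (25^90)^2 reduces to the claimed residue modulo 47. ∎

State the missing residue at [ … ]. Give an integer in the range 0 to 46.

37

Multiply the listed residues: 4 · 7 · 17 · 14 = 28 → 476 → 6664.
Reducing modulo 47: 6664 = 141·47 + 37, so 25^90 ≡ 37.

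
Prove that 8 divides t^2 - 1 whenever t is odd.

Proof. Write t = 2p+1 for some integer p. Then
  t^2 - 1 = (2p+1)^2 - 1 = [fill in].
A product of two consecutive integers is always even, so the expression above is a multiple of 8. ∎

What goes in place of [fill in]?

(2p+1)^2 - 1 = 4p^2 + 4p + 1 - 1 = 4p^2 + 4p = 4p(p+1).
Since p and p+1 are consecutive, p(p+1) is even, and 4·(even) is a multiple of 8.

4p(p + 1)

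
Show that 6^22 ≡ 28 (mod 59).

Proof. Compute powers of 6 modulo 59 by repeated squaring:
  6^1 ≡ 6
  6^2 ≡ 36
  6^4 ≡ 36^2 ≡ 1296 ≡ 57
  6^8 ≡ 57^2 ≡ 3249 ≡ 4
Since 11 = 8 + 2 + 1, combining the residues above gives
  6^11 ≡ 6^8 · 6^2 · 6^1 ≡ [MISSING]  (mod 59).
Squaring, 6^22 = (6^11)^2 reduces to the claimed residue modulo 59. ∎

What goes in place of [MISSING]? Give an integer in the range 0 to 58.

6^8 · 6^2 · 6^1 ≡ 4 · 36 · 6 = 864.
864 mod 59 = 38, so 6^11 ≡ 38 (mod 59).

38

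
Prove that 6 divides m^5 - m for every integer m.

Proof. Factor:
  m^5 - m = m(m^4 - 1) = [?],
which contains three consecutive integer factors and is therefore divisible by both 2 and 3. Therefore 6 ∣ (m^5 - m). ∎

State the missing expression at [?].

(m - 1)m(m + 1)(m^2 + 1)

m^4 - 1 = (m^2 - 1)(m^2 + 1), and m^2 - 1 = (m-1)(m+1).
So m(m^4 - 1) = (m - 1)m(m + 1)(m^2 + 1).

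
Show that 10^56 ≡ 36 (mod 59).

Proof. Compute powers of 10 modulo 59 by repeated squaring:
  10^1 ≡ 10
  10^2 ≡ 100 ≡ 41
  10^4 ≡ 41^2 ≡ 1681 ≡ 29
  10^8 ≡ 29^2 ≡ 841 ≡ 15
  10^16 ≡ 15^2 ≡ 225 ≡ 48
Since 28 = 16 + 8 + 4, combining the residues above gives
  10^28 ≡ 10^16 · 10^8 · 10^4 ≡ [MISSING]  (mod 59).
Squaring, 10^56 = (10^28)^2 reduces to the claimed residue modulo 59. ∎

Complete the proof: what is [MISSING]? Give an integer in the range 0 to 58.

53

10^16 · 10^8 · 10^4 ≡ 48 · 15 · 29 = 20880.
20880 mod 59 = 53, so 10^28 ≡ 53 (mod 59).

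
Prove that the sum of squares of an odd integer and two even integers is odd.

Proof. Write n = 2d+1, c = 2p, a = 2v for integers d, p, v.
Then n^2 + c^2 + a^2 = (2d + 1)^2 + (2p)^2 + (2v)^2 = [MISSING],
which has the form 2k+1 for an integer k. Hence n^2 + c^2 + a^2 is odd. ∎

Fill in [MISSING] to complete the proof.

2(2d^2 + 2d + 2p^2 + 2v^2) + 1

Expanding: (2d + 1)^2 + (2p)^2 + (2v)^2 = 4d^2 + 4d + 4p^2 + 4v^2 + 1.
Every term except the constant is even, so this is 2(2d^2 + 2d + 2p^2 + 2v^2) + 1,
and 2d^2 + 2d + 2p^2 + 2v^2 ∈ ℤ gives the required form.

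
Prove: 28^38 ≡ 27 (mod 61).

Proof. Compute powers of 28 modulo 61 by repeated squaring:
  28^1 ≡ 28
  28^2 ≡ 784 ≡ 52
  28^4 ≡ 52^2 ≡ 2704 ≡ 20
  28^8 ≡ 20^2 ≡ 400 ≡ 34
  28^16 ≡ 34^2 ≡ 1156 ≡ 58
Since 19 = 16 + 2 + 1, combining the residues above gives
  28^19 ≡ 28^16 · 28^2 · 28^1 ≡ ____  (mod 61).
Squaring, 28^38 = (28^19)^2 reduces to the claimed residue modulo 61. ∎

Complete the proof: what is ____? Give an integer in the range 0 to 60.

24

Multiply the listed residues: 58 · 52 · 28 = 3016 → 84448.
Reducing modulo 61: 84448 = 1384·61 + 24, so 28^19 ≡ 24.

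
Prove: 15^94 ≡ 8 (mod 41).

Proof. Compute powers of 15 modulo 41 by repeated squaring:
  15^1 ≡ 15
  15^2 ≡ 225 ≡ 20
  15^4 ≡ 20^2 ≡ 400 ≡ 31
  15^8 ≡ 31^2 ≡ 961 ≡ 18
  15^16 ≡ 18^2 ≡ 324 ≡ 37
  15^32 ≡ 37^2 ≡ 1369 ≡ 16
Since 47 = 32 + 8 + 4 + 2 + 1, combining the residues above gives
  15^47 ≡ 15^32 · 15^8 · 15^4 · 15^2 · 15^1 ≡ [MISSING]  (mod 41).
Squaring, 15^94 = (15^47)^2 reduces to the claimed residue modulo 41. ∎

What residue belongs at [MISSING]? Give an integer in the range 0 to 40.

15^32 · 15^8 · 15^4 · 15^2 · 15^1 ≡ 16 · 18 · 31 · 20 · 15 = 2678400.
2678400 mod 41 = 34, so 15^47 ≡ 34 (mod 41).

34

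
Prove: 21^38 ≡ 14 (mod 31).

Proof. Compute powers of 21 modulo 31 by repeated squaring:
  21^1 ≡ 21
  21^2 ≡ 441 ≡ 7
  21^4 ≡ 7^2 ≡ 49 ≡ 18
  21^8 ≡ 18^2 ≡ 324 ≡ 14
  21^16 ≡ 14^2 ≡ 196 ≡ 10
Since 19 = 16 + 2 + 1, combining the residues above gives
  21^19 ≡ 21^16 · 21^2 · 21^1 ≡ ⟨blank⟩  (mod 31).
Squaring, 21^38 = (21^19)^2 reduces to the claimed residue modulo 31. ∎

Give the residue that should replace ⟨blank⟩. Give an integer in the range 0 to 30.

21^16 · 21^2 · 21^1 ≡ 10 · 7 · 21 = 1470.
1470 mod 31 = 13, so 21^19 ≡ 13 (mod 31).

13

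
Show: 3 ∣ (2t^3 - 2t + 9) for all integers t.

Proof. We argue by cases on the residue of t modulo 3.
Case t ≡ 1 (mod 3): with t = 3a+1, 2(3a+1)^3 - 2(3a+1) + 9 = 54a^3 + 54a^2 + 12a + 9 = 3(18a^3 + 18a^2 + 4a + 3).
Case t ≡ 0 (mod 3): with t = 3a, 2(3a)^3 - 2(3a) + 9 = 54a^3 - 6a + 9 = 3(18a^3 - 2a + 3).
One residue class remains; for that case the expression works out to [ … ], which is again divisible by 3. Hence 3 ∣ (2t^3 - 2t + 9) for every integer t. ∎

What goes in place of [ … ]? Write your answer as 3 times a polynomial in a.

The residues treated are {1, 0}, so the missing case is t ≡ 2 (mod 3); write t = 3a+2.
Then 2(3a+2)^3 - 2(3a+2) + 9 = 54a^3 + 108a^2 + 66a + 21 = 3(18a^3 + 36a^2 + 22a + 7).

3(18a^3 + 36a^2 + 22a + 7)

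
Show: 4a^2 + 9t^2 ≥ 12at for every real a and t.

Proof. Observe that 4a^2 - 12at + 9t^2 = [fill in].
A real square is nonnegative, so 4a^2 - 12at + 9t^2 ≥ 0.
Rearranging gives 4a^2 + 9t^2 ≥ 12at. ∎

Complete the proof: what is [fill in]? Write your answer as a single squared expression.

4a^2 - 12at + 9t^2 is a perfect-square trinomial: the outer terms are (2a)^2 and (3t)^2, and the cross term is -2·2a·3t.
So 4a^2 - 12at + 9t^2 = (2a - 3t)^2 ≥ 0.

(2a - 3t)^2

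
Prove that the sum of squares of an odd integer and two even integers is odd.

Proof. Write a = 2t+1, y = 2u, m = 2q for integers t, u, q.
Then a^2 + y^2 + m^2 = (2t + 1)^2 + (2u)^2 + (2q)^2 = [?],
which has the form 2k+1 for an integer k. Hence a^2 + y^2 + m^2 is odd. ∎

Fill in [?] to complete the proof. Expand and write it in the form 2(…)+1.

2(2q^2 + 2t^2 + 2t + 2u^2) + 1

Expanding: (2t + 1)^2 + (2u)^2 + (2q)^2 = 4q^2 + 4t^2 + 4t + 4u^2 + 1.
Every term except the constant is even, so this is 2(2q^2 + 2t^2 + 2t + 2u^2) + 1,
and 2q^2 + 2t^2 + 2t + 2u^2 ∈ ℤ gives the required form.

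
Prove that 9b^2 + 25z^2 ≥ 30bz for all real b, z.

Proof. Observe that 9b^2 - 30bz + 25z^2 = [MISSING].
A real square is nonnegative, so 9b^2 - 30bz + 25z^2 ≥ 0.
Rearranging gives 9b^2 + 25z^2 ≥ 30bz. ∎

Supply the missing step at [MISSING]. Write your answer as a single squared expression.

(3b - 5z)^2

The leading and trailing coefficients are 3^2 and 5^2, and 30 = 2·3·5, so the trinomial is (3b - 5z)^2.
Hence 9b^2 - 30bz + 25z^2 ≥ 0.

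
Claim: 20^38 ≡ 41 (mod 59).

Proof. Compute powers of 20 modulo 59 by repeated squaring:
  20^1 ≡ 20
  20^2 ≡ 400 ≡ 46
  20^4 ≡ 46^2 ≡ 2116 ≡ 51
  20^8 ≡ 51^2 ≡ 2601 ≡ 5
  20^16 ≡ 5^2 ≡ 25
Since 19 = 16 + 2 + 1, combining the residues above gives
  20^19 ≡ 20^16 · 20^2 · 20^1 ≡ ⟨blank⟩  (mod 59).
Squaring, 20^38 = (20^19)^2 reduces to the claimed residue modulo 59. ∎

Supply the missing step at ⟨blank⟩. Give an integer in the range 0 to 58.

49

20^16 · 20^2 · 20^1 ≡ 25 · 46 · 20 = 23000.
23000 mod 59 = 49, so 20^19 ≡ 49 (mod 59).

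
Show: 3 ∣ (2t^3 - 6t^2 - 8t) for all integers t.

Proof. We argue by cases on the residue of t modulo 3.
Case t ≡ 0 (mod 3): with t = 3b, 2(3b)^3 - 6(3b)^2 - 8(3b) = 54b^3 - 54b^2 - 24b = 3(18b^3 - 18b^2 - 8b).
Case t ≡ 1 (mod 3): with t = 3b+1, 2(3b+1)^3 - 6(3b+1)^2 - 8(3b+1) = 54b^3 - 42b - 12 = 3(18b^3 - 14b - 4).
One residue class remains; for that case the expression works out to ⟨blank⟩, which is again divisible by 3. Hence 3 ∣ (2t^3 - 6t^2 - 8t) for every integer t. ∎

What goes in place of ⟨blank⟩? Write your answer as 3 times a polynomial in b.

The residues treated are {0, 1}, so the missing case is t ≡ 2 (mod 3); write t = 3b+2.
Then 2(3b+2)^3 - 6(3b+2)^2 - 8(3b+2) = 54b^3 + 54b^2 - 24b - 24 = 3(18b^3 + 18b^2 - 8b - 8).

3(18b^3 + 18b^2 - 8b - 8)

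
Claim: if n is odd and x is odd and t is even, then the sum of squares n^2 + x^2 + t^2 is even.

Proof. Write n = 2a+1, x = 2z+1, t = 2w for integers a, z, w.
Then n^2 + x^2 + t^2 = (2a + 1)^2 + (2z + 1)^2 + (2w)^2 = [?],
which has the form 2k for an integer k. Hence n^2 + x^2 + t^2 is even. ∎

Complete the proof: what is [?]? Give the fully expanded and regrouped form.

2(2a^2 + 2a + 2w^2 + 2z^2 + 2z + 1)

(2a + 1)^2 + (2z + 1)^2 + (2w)^2 = 4a^2 + 4a + 4w^2 + 4z^2 + 4z + 2
= 2(2a^2 + 2a + 2w^2 + 2z^2 + 2z + 1).
Since 2a^2 + 2a + 2w^2 + 2z^2 + 2z + 1 is an integer, the sum of squares is of the form 2k for an integer k.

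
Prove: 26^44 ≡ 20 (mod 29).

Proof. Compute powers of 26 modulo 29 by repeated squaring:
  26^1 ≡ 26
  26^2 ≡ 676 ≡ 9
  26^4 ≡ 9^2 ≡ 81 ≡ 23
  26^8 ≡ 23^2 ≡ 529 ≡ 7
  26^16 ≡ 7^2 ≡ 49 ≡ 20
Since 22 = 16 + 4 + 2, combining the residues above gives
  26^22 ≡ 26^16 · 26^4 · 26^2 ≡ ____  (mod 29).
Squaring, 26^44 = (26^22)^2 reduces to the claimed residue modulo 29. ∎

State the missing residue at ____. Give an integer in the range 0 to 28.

22

Multiply the listed residues: 20 · 23 · 9 = 460 → 4140.
Reducing modulo 29: 4140 = 142·29 + 22, so 26^22 ≡ 22.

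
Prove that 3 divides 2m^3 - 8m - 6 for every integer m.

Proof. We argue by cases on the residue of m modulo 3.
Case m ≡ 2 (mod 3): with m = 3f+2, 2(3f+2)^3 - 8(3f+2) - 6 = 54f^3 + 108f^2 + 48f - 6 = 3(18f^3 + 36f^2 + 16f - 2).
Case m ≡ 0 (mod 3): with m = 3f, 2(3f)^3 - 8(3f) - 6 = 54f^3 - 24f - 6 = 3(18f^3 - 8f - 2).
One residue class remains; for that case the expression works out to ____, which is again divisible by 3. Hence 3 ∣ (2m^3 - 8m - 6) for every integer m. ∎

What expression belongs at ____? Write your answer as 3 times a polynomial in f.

3(18f^3 + 18f^2 - 2f - 4)

The residues treated are {2, 0}, so the missing case is m ≡ 1 (mod 3); write m = 3f+1.
Then 2(3f+1)^3 - 8(3f+1) - 6 = 54f^3 + 54f^2 - 6f - 12 = 3(18f^3 + 18f^2 - 2f - 4).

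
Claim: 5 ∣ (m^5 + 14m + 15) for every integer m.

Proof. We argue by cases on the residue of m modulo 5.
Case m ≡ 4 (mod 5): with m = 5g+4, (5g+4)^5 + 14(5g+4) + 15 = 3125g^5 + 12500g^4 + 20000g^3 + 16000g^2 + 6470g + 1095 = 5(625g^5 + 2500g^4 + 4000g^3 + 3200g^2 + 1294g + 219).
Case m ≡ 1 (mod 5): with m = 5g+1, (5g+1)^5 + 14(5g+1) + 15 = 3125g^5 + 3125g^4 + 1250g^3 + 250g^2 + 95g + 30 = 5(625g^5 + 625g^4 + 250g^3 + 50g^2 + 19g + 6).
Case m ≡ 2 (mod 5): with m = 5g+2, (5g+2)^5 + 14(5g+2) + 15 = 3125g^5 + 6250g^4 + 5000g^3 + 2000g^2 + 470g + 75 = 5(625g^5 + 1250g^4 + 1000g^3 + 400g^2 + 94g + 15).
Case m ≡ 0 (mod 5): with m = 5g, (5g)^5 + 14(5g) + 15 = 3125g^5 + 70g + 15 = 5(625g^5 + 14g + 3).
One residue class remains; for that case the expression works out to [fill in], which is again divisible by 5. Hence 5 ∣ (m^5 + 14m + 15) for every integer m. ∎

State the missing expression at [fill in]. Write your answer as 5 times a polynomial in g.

Only m ≡ 3 (mod 5) is unaccounted for. Put m = 5g+3:
(5g+3)^5 + 14(5g+3) + 15 expands to 3125g^5 + 9375g^4 + 11250g^3 + 6750g^2 + 2095g + 300,
and factoring out 5 leaves 5(625g^5 + 1875g^4 + 2250g^3 + 1350g^2 + 419g + 60).

5(625g^5 + 1875g^4 + 2250g^3 + 1350g^2 + 419g + 60)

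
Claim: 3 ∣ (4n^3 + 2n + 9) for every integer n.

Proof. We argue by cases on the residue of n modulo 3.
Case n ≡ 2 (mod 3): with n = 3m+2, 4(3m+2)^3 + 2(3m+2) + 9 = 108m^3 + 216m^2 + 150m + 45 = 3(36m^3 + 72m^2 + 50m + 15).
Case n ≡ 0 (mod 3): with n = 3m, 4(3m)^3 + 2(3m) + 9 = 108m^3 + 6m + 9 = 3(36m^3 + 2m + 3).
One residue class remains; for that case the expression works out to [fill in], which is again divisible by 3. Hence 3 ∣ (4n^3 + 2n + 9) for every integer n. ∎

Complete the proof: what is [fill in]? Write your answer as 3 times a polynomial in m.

3(36m^3 + 36m^2 + 14m + 5)

Only n ≡ 1 (mod 3) is unaccounted for. Put n = 3m+1:
4(3m+1)^3 + 2(3m+1) + 9 expands to 108m^3 + 108m^2 + 42m + 15,
and factoring out 3 leaves 3(36m^3 + 36m^2 + 14m + 5).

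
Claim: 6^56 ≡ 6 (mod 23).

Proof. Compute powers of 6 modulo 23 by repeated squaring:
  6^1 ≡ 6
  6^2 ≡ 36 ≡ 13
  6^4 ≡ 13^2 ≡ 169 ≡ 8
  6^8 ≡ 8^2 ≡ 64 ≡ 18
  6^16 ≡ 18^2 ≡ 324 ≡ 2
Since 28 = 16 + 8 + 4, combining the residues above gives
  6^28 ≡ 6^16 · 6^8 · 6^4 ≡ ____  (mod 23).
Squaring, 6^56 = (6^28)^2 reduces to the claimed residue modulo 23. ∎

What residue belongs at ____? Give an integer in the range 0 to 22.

12

6^16 · 6^8 · 6^4 ≡ 2 · 18 · 8 = 288.
288 mod 23 = 12, so 6^28 ≡ 12 (mod 23).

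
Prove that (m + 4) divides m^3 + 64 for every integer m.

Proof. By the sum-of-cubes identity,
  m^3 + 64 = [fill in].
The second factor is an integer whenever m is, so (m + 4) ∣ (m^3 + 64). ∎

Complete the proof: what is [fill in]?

(m + 4)(m^2 - 4m + 16)

Polynomial division of m^3 + 64 by m + 4 leaves remainder 0 and quotient m^2 - 4m + 16.
Hence m^3 + 64 = (m + 4)(m^2 - 4m + 16).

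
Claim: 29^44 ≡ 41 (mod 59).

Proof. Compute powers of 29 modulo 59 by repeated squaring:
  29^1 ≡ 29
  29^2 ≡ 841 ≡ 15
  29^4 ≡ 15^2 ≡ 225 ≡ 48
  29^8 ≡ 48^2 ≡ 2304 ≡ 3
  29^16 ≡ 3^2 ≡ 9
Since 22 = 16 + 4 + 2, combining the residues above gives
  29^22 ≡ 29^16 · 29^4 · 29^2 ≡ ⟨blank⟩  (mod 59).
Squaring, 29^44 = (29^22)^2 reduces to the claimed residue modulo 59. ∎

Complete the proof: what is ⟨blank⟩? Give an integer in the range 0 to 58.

49

Multiply the listed residues: 9 · 48 · 15 = 432 → 6480.
Reducing modulo 59: 6480 = 109·59 + 49, so 29^22 ≡ 49.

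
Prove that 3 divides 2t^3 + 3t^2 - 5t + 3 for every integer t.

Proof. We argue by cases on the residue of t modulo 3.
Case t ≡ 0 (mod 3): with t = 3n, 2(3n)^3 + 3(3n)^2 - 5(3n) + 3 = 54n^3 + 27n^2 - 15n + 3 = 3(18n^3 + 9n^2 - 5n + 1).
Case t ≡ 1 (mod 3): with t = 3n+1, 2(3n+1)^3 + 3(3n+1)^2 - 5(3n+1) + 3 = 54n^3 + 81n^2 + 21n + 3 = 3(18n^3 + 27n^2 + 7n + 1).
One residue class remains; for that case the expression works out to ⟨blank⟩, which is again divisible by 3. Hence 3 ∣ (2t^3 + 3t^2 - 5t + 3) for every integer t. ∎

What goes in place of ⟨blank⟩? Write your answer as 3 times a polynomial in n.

3(18n^3 + 45n^2 + 31n + 7)

Only t ≡ 2 (mod 3) is unaccounted for. Put t = 3n+2:
2(3n+2)^3 + 3(3n+2)^2 - 5(3n+2) + 3 expands to 54n^3 + 135n^2 + 93n + 21,
and factoring out 3 leaves 3(18n^3 + 45n^2 + 31n + 7).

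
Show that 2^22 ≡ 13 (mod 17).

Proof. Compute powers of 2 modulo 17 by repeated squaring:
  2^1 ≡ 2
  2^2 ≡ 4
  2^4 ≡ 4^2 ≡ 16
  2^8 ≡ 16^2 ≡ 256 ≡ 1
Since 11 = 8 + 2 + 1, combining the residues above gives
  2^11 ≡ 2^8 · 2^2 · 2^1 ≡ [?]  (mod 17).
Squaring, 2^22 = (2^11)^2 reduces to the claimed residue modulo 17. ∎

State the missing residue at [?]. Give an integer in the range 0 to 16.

8

2^8 · 2^2 · 2^1 ≡ 1 · 4 · 2 = 8.
8 mod 17 = 8, so 2^11 ≡ 8 (mod 17).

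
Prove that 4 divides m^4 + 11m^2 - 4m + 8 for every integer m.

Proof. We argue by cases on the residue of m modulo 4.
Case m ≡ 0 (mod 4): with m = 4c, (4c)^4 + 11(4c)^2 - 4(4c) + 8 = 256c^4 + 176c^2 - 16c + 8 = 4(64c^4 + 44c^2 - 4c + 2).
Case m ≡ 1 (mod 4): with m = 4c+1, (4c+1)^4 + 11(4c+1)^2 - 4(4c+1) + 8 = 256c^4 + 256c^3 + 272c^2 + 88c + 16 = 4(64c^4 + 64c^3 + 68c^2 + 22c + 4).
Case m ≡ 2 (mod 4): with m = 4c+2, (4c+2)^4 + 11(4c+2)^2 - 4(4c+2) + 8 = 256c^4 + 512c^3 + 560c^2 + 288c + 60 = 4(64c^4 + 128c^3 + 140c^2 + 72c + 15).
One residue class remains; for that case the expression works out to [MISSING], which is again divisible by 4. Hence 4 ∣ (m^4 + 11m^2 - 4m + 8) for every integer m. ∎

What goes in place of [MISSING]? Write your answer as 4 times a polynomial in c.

The residues treated are {0, 1, 2}, so the missing case is m ≡ 3 (mod 4); write m = 4c+3.
Then (4c+3)^4 + 11(4c+3)^2 - 4(4c+3) + 8 = 256c^4 + 768c^3 + 1040c^2 + 680c + 176 = 4(64c^4 + 192c^3 + 260c^2 + 170c + 44).

4(64c^4 + 192c^3 + 260c^2 + 170c + 44)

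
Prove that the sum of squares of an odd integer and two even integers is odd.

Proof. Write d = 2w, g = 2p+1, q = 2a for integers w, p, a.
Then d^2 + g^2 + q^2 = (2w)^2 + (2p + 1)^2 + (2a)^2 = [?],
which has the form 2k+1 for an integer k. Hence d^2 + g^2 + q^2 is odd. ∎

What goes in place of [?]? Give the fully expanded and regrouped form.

2(2a^2 + 2p^2 + 2p + 2w^2) + 1

(2w)^2 + (2p + 1)^2 + (2a)^2 = 4a^2 + 4p^2 + 4p + 4w^2 + 1
= 2(2a^2 + 2p^2 + 2p + 2w^2) + 1.
Since 2a^2 + 2p^2 + 2p + 2w^2 is an integer, the sum of squares is of the form 2k+1 for an integer k.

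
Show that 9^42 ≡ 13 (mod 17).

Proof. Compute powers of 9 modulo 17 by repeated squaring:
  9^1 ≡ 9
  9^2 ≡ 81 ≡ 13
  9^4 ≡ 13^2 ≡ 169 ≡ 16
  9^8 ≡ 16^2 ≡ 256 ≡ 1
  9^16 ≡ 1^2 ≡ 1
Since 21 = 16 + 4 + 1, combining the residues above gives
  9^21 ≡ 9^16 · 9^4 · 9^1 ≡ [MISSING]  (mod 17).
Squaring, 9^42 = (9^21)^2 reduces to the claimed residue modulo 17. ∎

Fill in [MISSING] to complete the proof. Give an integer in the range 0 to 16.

8

9^16 · 9^4 · 9^1 ≡ 1 · 16 · 9 = 144.
144 mod 17 = 8, so 9^21 ≡ 8 (mod 17).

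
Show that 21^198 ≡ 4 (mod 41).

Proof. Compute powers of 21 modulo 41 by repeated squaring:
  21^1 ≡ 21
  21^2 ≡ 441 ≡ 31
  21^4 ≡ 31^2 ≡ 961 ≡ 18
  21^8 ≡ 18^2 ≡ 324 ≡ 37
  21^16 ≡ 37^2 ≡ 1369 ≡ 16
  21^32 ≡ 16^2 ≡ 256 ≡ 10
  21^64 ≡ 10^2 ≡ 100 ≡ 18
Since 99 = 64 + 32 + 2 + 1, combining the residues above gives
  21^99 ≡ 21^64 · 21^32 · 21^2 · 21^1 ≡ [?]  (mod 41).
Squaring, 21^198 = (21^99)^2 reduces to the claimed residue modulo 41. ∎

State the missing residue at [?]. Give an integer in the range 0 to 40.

2

Multiply the listed residues: 18 · 10 · 31 · 21 = 180 → 5580 → 117180.
Reducing modulo 41: 117180 = 2858·41 + 2, so 21^99 ≡ 2.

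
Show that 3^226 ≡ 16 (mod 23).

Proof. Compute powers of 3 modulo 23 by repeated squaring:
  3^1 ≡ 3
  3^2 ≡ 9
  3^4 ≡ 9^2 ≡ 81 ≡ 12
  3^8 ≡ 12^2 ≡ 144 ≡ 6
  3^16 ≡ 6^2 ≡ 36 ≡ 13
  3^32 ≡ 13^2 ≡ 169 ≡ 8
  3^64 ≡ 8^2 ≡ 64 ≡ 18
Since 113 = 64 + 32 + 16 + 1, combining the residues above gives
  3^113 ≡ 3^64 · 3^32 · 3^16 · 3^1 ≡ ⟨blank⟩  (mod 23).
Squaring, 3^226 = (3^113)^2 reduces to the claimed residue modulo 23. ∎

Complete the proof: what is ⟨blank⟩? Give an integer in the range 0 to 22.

Multiply the listed residues: 18 · 8 · 13 · 3 = 144 → 1872 → 5616.
Reducing modulo 23: 5616 = 244·23 + 4, so 3^113 ≡ 4.

4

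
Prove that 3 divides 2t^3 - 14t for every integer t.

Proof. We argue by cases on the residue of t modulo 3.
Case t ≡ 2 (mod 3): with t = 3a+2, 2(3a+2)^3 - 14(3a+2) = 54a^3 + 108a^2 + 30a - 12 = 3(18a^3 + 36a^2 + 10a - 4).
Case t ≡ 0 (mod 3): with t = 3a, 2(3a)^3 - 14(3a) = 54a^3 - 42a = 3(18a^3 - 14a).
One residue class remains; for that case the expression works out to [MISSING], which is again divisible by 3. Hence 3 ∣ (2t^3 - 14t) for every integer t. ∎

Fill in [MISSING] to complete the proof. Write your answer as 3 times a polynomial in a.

Only t ≡ 1 (mod 3) is unaccounted for. Put t = 3a+1:
2(3a+1)^3 - 14(3a+1) expands to 54a^3 + 54a^2 - 24a - 12,
and factoring out 3 leaves 3(18a^3 + 18a^2 - 8a - 4).

3(18a^3 + 18a^2 - 8a - 4)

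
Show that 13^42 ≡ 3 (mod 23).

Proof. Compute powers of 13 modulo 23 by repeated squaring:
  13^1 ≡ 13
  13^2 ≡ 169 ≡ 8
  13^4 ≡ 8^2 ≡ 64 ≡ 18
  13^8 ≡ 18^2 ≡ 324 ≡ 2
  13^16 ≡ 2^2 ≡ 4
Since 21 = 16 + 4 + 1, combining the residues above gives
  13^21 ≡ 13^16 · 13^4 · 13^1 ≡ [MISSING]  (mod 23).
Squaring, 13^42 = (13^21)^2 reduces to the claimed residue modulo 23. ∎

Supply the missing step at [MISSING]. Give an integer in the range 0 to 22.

13^16 · 13^4 · 13^1 ≡ 4 · 18 · 13 = 936.
936 mod 23 = 16, so 13^21 ≡ 16 (mod 23).

16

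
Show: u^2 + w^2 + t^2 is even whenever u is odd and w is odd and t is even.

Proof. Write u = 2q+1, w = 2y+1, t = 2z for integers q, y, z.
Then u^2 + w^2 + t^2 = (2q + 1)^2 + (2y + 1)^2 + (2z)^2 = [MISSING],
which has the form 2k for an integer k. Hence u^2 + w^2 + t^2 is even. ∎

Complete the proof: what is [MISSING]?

(2q + 1)^2 + (2y + 1)^2 + (2z)^2 = 4q^2 + 4q + 4y^2 + 4y + 4z^2 + 2
= 2(2q^2 + 2q + 2y^2 + 2y + 2z^2 + 1).
Since 2q^2 + 2q + 2y^2 + 2y + 2z^2 + 1 is an integer, the sum of squares is of the form 2k for an integer k.

2(2q^2 + 2q + 2y^2 + 2y + 2z^2 + 1)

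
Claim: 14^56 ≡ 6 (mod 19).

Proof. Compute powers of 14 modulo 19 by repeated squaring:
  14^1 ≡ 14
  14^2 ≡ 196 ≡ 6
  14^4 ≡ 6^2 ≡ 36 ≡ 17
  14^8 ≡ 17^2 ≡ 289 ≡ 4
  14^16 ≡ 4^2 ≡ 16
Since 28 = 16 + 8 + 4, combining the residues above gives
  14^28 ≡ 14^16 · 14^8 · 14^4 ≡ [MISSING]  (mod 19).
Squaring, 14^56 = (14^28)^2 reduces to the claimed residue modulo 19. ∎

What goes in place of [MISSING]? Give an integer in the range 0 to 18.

5

14^16 · 14^8 · 14^4 ≡ 16 · 4 · 17 = 1088.
1088 mod 19 = 5, so 14^28 ≡ 5 (mod 19).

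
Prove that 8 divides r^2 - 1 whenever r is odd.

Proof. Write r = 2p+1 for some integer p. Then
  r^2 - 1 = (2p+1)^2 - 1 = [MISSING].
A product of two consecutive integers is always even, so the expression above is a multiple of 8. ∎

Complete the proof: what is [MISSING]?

4p(p + 1)

(2p+1)^2 - 1 = 4p^2 + 4p + 1 - 1 = 4p^2 + 4p = 4p(p+1).
Since p and p+1 are consecutive, p(p+1) is even, and 4·(even) is a multiple of 8.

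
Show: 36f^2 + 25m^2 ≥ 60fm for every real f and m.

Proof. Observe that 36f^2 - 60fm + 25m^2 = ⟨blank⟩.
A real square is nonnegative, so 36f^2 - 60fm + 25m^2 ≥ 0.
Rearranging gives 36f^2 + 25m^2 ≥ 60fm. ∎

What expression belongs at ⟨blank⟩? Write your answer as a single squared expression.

36f^2 - 60fm + 25m^2 is a perfect-square trinomial: the outer terms are (6f)^2 and (5m)^2, and the cross term is -2·6f·5m.
So 36f^2 - 60fm + 25m^2 = (6f - 5m)^2 ≥ 0.

(6f - 5m)^2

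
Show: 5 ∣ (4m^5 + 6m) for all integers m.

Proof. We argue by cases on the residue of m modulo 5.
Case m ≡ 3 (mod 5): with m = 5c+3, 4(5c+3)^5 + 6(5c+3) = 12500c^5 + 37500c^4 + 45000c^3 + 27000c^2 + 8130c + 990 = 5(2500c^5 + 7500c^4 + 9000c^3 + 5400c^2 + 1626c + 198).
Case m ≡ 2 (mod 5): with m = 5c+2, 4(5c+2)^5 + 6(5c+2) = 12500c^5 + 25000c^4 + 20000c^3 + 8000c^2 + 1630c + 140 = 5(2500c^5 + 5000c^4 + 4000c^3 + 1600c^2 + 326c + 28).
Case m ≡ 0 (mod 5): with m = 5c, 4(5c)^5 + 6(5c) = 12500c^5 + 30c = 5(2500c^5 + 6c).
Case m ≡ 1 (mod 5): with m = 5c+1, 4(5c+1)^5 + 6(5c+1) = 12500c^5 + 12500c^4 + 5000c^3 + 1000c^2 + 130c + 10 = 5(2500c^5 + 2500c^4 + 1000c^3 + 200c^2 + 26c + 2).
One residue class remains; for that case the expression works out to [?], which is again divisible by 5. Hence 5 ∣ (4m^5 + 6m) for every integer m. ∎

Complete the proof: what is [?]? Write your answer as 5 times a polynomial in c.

The residues treated are {3, 2, 0, 1}, so the missing case is m ≡ 4 (mod 5); write m = 5c+4.
Then 4(5c+4)^5 + 6(5c+4) = 12500c^5 + 50000c^4 + 80000c^3 + 64000c^2 + 25630c + 4120 = 5(2500c^5 + 10000c^4 + 16000c^3 + 12800c^2 + 5126c + 824).

5(2500c^5 + 10000c^4 + 16000c^3 + 12800c^2 + 5126c + 824)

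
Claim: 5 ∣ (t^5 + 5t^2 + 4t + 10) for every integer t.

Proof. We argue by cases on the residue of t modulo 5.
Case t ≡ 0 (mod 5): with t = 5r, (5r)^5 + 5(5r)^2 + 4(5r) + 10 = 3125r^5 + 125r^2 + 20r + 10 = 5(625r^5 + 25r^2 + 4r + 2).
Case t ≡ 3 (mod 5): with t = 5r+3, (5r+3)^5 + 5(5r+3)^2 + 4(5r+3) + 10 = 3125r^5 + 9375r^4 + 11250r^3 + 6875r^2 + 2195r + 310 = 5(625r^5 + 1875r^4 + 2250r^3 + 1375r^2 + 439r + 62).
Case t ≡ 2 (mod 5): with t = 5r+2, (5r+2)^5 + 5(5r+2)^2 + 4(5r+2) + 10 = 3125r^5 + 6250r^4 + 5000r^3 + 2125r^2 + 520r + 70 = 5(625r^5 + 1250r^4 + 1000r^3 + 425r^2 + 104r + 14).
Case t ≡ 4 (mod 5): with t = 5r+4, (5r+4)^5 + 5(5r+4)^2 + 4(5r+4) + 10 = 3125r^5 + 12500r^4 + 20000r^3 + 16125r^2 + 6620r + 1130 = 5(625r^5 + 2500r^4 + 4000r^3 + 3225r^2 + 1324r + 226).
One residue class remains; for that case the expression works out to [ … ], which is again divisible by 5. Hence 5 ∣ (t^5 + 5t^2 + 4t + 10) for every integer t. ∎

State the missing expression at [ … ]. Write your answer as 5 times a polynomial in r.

5(625r^5 + 625r^4 + 250r^3 + 75r^2 + 19r + 4)

Only t ≡ 1 (mod 5) is unaccounted for. Put t = 5r+1:
(5r+1)^5 + 5(5r+1)^2 + 4(5r+1) + 10 expands to 3125r^5 + 3125r^4 + 1250r^3 + 375r^2 + 95r + 20,
and factoring out 5 leaves 5(625r^5 + 625r^4 + 250r^3 + 75r^2 + 19r + 4).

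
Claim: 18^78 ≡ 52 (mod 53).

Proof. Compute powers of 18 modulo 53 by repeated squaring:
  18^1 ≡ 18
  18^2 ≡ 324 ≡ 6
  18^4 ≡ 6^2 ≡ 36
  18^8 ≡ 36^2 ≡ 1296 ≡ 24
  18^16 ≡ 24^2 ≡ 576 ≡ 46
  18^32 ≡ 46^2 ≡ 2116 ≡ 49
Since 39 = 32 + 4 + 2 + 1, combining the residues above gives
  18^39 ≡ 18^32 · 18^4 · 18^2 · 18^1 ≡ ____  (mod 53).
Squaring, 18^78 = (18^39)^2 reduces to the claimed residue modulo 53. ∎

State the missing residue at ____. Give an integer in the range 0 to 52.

30

18^32 · 18^4 · 18^2 · 18^1 ≡ 49 · 36 · 6 · 18 = 190512.
190512 mod 53 = 30, so 18^39 ≡ 30 (mod 53).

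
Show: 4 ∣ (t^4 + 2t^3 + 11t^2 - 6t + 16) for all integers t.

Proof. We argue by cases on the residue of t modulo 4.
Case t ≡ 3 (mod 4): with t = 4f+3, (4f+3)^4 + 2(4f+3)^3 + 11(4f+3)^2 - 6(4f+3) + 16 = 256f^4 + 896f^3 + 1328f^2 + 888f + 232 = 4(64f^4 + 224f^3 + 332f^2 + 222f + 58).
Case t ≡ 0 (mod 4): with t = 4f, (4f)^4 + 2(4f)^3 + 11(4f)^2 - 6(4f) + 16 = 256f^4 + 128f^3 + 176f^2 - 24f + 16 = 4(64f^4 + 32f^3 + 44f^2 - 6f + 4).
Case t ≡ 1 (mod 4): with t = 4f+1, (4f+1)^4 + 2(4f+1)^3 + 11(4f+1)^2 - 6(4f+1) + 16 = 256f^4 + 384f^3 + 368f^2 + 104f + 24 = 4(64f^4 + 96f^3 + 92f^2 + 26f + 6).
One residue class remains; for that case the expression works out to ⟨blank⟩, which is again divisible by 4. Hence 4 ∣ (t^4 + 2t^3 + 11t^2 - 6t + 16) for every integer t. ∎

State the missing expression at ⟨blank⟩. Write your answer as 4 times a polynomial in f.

Only t ≡ 2 (mod 4) is unaccounted for. Put t = 4f+2:
(4f+2)^4 + 2(4f+2)^3 + 11(4f+2)^2 - 6(4f+2) + 16 expands to 256f^4 + 640f^3 + 752f^2 + 376f + 80,
and factoring out 4 leaves 4(64f^4 + 160f^3 + 188f^2 + 94f + 20).

4(64f^4 + 160f^3 + 188f^2 + 94f + 20)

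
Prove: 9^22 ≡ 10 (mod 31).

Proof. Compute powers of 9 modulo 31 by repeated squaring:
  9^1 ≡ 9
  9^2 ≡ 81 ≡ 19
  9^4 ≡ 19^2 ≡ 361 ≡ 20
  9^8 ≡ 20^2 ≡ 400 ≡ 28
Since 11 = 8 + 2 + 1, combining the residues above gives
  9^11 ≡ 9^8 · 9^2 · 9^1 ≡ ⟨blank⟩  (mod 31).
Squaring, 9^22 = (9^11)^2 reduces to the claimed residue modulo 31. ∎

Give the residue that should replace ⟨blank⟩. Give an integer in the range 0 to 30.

Multiply the listed residues: 28 · 19 · 9 = 532 → 4788.
Reducing modulo 31: 4788 = 154·31 + 14, so 9^11 ≡ 14.

14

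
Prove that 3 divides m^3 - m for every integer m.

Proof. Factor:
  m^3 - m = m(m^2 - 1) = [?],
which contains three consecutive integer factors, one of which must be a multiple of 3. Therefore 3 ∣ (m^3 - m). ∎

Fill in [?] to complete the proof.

m(m^2 - 1) = m(m - 1)(m + 1) = (m - 1)m(m + 1).
These three factors are consecutive integers, so their product is divisible by 3.

(m - 1)m(m + 1)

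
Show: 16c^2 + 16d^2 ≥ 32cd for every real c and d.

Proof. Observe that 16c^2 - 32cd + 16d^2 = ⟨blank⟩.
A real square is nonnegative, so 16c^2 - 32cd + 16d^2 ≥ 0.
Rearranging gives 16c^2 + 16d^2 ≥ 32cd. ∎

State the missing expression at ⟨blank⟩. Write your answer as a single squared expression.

16c^2 - 32cd + 16d^2 is a perfect-square trinomial: the outer terms are (4c)^2 and (4d)^2, and the cross term is -2·4c·4d.
So 16c^2 - 32cd + 16d^2 = (4c - 4d)^2 ≥ 0.

(4c - 4d)^2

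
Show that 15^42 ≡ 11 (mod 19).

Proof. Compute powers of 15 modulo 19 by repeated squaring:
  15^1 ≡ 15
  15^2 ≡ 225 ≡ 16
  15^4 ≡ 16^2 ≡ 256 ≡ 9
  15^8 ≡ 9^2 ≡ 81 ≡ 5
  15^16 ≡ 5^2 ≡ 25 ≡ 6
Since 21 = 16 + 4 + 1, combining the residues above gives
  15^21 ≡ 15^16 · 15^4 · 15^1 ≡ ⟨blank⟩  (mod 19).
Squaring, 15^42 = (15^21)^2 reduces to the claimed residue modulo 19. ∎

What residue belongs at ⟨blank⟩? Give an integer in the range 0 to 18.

12

15^16 · 15^4 · 15^1 ≡ 6 · 9 · 15 = 810.
810 mod 19 = 12, so 15^21 ≡ 12 (mod 19).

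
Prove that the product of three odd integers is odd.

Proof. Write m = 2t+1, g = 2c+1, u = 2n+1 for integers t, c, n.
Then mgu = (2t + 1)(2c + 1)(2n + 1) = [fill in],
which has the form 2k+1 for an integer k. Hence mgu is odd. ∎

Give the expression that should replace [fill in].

Expanding: (2t + 1)(2c + 1)(2n + 1) = 8cnt + 4cn + 4ct + 2c + 4nt + 2n + 2t + 1.
Every term except the constant is even, so this is 2(4cnt + 2cn + 2ct + c + 2nt + n + t) + 1,
and 4cnt + 2cn + 2ct + c + 2nt + n + t ∈ ℤ gives the required form.

2(4cnt + 2cn + 2ct + c + 2nt + n + t) + 1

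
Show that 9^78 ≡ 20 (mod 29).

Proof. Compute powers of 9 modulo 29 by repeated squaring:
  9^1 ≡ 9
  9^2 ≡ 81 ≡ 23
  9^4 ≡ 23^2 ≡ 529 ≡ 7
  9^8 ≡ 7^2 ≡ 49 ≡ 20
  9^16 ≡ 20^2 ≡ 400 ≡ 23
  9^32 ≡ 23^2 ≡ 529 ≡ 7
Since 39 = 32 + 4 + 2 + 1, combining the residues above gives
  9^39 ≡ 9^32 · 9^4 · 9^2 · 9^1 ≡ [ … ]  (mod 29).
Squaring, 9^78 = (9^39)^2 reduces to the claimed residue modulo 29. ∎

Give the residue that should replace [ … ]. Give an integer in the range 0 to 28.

9^32 · 9^4 · 9^2 · 9^1 ≡ 7 · 7 · 23 · 9 = 10143.
10143 mod 29 = 22, so 9^39 ≡ 22 (mod 29).

22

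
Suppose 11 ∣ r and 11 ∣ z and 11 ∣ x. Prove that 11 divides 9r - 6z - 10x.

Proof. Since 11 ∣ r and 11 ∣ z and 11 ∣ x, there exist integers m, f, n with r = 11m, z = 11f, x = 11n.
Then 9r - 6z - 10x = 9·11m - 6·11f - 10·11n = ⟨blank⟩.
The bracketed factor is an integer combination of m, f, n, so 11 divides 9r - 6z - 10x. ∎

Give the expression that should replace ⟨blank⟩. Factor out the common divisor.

11(-6f + 9m - 10n)

Each term has a factor of 11: 9·11m - 6·11f - 10·11n = 11·(-6f + 9m - 10n).
Since -6f + 9m - 10n is an integer, 11 ∣ (9r - 6z - 10x).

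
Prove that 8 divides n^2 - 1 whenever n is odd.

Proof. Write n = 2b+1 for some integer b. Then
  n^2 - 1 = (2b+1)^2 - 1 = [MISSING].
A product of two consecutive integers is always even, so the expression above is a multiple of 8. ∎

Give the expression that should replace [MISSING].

(2b+1)^2 - 1 = 4b^2 + 4b + 1 - 1 = 4b^2 + 4b = 4b(b+1).
Since b and b+1 are consecutive, b(b+1) is even, and 4·(even) is a multiple of 8.

4b(b + 1)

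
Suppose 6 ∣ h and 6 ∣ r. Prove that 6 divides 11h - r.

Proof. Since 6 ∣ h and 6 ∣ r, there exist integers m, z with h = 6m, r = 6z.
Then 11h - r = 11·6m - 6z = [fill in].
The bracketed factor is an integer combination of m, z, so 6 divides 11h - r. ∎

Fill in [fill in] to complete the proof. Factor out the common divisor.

6(11m - z)

Each term has a factor of 6: 11·6m - 6z = 6·(11m - z).
Since 11m - z is an integer, 6 ∣ (11h - r).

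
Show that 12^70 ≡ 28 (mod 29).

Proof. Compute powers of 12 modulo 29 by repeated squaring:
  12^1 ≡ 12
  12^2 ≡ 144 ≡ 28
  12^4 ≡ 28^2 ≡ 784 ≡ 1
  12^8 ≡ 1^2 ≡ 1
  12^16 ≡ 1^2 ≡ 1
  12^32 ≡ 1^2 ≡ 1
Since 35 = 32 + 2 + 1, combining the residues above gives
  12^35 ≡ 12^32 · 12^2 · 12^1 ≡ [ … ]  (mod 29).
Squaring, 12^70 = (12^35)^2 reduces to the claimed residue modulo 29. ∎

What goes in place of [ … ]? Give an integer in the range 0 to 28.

12^32 · 12^2 · 12^1 ≡ 1 · 28 · 12 = 336.
336 mod 29 = 17, so 12^35 ≡ 17 (mod 29).

17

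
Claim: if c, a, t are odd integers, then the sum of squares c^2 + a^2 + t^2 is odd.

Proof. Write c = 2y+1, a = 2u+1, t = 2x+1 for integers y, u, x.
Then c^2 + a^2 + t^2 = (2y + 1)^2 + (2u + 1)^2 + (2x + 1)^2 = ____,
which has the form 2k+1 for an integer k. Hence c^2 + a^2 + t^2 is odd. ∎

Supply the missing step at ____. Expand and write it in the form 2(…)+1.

2(2u^2 + 2u + 2x^2 + 2x + 2y^2 + 2y + 1) + 1

(2y + 1)^2 + (2u + 1)^2 + (2x + 1)^2 = 4u^2 + 4u + 4x^2 + 4x + 4y^2 + 4y + 3
= 2(2u^2 + 2u + 2x^2 + 2x + 2y^2 + 2y + 1) + 1.
Since 2u^2 + 2u + 2x^2 + 2x + 2y^2 + 2y + 1 is an integer, the sum of squares is of the form 2k+1 for an integer k.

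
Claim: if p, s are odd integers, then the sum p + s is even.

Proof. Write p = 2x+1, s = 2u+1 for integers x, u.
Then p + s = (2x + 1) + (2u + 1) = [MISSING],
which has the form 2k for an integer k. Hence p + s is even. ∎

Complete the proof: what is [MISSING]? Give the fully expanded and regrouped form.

Expanding: (2x + 1) + (2u + 1) = 2u + 2x + 2.
Every term is even; pulling out the factor of 2 gives 2(u + x + 1).

2(u + x + 1)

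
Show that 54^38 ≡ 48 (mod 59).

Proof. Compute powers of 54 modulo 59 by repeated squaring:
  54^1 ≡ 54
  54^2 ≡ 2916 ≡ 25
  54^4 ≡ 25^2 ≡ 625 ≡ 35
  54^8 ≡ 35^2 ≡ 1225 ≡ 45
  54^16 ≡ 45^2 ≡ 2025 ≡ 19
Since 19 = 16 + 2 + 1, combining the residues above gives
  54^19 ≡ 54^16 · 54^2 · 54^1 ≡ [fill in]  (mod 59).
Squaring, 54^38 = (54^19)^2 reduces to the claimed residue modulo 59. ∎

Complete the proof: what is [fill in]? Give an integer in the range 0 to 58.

44

54^16 · 54^2 · 54^1 ≡ 19 · 25 · 54 = 25650.
25650 mod 59 = 44, so 54^19 ≡ 44 (mod 59).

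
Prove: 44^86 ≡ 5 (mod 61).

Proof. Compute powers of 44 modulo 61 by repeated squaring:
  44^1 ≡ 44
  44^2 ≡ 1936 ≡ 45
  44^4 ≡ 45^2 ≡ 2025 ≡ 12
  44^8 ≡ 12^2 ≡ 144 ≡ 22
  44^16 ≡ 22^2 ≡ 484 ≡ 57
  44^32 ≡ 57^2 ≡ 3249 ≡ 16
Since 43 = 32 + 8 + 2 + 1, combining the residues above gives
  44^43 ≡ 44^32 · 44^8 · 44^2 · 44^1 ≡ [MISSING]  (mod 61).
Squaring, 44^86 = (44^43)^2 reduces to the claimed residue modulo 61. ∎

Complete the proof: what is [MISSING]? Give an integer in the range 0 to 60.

44^32 · 44^8 · 44^2 · 44^1 ≡ 16 · 22 · 45 · 44 = 696960.
696960 mod 61 = 35, so 44^43 ≡ 35 (mod 61).

35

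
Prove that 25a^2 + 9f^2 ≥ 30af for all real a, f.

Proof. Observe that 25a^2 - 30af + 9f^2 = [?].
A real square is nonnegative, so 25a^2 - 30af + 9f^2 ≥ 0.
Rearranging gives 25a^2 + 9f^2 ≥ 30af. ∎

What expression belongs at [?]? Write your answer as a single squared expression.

25a^2 - 30af + 9f^2 is a perfect-square trinomial: the outer terms are (5a)^2 and (3f)^2, and the cross term is -2·5a·3f.
So 25a^2 - 30af + 9f^2 = (5a - 3f)^2 ≥ 0.

(5a - 3f)^2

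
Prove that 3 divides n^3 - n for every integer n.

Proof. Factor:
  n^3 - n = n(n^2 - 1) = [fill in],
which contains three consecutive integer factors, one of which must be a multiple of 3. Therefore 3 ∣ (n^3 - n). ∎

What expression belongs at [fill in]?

(n - 1)n(n + 1)

n(n^2 - 1) = n(n - 1)(n + 1) = (n - 1)n(n + 1).
These three factors are consecutive integers, so their product is divisible by 3.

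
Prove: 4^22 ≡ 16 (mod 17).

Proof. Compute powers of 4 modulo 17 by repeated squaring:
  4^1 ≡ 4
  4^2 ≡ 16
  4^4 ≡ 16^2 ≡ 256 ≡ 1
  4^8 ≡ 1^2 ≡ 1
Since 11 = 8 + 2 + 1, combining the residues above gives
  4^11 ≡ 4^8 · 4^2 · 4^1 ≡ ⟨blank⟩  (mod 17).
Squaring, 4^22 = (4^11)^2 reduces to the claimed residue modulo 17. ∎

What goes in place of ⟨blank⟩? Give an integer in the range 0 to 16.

13

4^8 · 4^2 · 4^1 ≡ 1 · 16 · 4 = 64.
64 mod 17 = 13, so 4^11 ≡ 13 (mod 17).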